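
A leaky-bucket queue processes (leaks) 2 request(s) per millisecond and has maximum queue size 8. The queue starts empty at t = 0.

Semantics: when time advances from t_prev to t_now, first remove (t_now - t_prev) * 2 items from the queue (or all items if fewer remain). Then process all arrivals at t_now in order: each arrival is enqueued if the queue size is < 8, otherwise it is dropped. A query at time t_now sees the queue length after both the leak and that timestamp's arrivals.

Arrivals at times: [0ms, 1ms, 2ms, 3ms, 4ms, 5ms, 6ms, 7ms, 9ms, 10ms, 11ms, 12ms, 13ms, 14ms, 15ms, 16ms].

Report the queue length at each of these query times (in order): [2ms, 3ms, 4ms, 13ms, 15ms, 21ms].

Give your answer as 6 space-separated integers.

Answer: 1 1 1 1 1 0

Derivation:
Queue lengths at query times:
  query t=2ms: backlog = 1
  query t=3ms: backlog = 1
  query t=4ms: backlog = 1
  query t=13ms: backlog = 1
  query t=15ms: backlog = 1
  query t=21ms: backlog = 0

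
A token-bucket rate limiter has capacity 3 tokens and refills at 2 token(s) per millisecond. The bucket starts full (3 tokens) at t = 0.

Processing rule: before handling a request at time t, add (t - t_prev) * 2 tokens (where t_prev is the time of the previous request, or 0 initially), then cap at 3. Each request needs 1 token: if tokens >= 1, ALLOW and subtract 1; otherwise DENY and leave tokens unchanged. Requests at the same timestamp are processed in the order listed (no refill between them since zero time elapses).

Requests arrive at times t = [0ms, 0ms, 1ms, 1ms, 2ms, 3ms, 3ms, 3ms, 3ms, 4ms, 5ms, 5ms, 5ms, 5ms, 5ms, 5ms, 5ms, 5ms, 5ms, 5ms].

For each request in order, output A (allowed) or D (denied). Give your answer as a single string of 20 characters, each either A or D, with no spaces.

Answer: AAAAAAAADAAAADDDDDDD

Derivation:
Simulating step by step:
  req#1 t=0ms: ALLOW
  req#2 t=0ms: ALLOW
  req#3 t=1ms: ALLOW
  req#4 t=1ms: ALLOW
  req#5 t=2ms: ALLOW
  req#6 t=3ms: ALLOW
  req#7 t=3ms: ALLOW
  req#8 t=3ms: ALLOW
  req#9 t=3ms: DENY
  req#10 t=4ms: ALLOW
  req#11 t=5ms: ALLOW
  req#12 t=5ms: ALLOW
  req#13 t=5ms: ALLOW
  req#14 t=5ms: DENY
  req#15 t=5ms: DENY
  req#16 t=5ms: DENY
  req#17 t=5ms: DENY
  req#18 t=5ms: DENY
  req#19 t=5ms: DENY
  req#20 t=5ms: DENY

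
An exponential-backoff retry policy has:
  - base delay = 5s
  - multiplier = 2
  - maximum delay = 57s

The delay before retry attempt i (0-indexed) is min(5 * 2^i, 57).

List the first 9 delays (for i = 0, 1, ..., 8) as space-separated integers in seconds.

Answer: 5 10 20 40 57 57 57 57 57

Derivation:
Computing each delay:
  i=0: min(5*2^0, 57) = 5
  i=1: min(5*2^1, 57) = 10
  i=2: min(5*2^2, 57) = 20
  i=3: min(5*2^3, 57) = 40
  i=4: min(5*2^4, 57) = 57
  i=5: min(5*2^5, 57) = 57
  i=6: min(5*2^6, 57) = 57
  i=7: min(5*2^7, 57) = 57
  i=8: min(5*2^8, 57) = 57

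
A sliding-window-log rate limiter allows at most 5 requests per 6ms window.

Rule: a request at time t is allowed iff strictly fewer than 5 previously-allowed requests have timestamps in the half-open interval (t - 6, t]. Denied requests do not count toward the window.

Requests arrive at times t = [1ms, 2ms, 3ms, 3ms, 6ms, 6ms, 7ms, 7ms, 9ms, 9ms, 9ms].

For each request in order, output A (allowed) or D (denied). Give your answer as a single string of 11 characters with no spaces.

Tracking allowed requests in the window:
  req#1 t=1ms: ALLOW
  req#2 t=2ms: ALLOW
  req#3 t=3ms: ALLOW
  req#4 t=3ms: ALLOW
  req#5 t=6ms: ALLOW
  req#6 t=6ms: DENY
  req#7 t=7ms: ALLOW
  req#8 t=7ms: DENY
  req#9 t=9ms: ALLOW
  req#10 t=9ms: ALLOW
  req#11 t=9ms: ALLOW

Answer: AAAAADADAAA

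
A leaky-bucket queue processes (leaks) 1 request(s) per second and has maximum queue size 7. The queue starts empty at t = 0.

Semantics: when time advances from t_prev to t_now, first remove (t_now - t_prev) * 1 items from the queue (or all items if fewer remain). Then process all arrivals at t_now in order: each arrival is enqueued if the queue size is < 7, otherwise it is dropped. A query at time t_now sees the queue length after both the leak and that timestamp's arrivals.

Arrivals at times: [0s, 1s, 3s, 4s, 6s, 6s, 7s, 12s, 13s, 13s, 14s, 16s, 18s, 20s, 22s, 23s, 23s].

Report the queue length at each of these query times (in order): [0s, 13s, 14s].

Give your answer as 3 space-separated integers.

Answer: 1 2 2

Derivation:
Queue lengths at query times:
  query t=0s: backlog = 1
  query t=13s: backlog = 2
  query t=14s: backlog = 2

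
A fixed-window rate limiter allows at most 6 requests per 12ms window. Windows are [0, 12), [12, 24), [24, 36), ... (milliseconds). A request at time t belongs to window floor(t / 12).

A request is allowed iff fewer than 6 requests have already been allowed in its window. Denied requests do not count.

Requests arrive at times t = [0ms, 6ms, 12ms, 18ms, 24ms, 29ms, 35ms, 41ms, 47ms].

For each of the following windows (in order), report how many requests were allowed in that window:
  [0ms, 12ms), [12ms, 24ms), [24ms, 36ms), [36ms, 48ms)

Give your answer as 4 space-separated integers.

Processing requests:
  req#1 t=0ms (window 0): ALLOW
  req#2 t=6ms (window 0): ALLOW
  req#3 t=12ms (window 1): ALLOW
  req#4 t=18ms (window 1): ALLOW
  req#5 t=24ms (window 2): ALLOW
  req#6 t=29ms (window 2): ALLOW
  req#7 t=35ms (window 2): ALLOW
  req#8 t=41ms (window 3): ALLOW
  req#9 t=47ms (window 3): ALLOW

Allowed counts by window: 2 2 3 2

Answer: 2 2 3 2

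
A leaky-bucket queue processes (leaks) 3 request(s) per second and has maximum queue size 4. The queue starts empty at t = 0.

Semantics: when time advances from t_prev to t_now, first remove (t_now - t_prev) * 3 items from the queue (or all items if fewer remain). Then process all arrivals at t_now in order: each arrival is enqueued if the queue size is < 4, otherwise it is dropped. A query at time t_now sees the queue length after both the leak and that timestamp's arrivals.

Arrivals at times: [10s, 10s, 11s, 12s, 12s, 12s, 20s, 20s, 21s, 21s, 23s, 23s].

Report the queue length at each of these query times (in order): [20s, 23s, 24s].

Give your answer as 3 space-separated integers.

Queue lengths at query times:
  query t=20s: backlog = 2
  query t=23s: backlog = 2
  query t=24s: backlog = 0

Answer: 2 2 0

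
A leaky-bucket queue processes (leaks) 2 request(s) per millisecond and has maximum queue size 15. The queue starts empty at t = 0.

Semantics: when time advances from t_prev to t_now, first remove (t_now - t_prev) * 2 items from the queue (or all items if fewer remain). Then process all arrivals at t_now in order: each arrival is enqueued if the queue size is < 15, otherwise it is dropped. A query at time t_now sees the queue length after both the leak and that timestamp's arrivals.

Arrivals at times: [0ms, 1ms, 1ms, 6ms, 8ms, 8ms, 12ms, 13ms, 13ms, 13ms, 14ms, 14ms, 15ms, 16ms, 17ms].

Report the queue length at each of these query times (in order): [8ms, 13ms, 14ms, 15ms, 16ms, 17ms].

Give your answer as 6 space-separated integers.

Answer: 2 3 3 2 1 1

Derivation:
Queue lengths at query times:
  query t=8ms: backlog = 2
  query t=13ms: backlog = 3
  query t=14ms: backlog = 3
  query t=15ms: backlog = 2
  query t=16ms: backlog = 1
  query t=17ms: backlog = 1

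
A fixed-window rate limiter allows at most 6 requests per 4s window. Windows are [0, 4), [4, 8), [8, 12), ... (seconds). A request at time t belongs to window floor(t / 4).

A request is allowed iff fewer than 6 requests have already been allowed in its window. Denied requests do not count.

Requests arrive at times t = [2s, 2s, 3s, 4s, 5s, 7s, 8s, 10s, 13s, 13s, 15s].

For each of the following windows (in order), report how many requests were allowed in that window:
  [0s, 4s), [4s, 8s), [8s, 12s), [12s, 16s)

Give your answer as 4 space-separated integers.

Processing requests:
  req#1 t=2s (window 0): ALLOW
  req#2 t=2s (window 0): ALLOW
  req#3 t=3s (window 0): ALLOW
  req#4 t=4s (window 1): ALLOW
  req#5 t=5s (window 1): ALLOW
  req#6 t=7s (window 1): ALLOW
  req#7 t=8s (window 2): ALLOW
  req#8 t=10s (window 2): ALLOW
  req#9 t=13s (window 3): ALLOW
  req#10 t=13s (window 3): ALLOW
  req#11 t=15s (window 3): ALLOW

Allowed counts by window: 3 3 2 3

Answer: 3 3 2 3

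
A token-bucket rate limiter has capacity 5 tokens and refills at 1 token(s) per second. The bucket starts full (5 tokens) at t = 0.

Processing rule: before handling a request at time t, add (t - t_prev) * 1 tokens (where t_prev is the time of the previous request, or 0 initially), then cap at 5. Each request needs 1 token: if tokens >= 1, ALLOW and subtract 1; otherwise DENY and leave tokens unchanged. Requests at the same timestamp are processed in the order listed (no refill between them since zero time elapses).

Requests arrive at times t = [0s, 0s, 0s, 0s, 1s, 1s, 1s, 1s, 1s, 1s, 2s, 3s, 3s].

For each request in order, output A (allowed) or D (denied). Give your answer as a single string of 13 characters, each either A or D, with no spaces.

Answer: AAAAAADDDDAAD

Derivation:
Simulating step by step:
  req#1 t=0s: ALLOW
  req#2 t=0s: ALLOW
  req#3 t=0s: ALLOW
  req#4 t=0s: ALLOW
  req#5 t=1s: ALLOW
  req#6 t=1s: ALLOW
  req#7 t=1s: DENY
  req#8 t=1s: DENY
  req#9 t=1s: DENY
  req#10 t=1s: DENY
  req#11 t=2s: ALLOW
  req#12 t=3s: ALLOW
  req#13 t=3s: DENY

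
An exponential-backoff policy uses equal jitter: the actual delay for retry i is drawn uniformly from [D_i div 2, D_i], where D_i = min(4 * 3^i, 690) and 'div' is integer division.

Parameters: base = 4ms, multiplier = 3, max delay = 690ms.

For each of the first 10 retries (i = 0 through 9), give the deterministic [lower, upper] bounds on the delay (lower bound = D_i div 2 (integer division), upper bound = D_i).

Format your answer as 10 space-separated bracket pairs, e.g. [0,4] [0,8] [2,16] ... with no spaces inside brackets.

Computing bounds per retry:
  i=0: D_i=min(4*3^0,690)=4, bounds=[2,4]
  i=1: D_i=min(4*3^1,690)=12, bounds=[6,12]
  i=2: D_i=min(4*3^2,690)=36, bounds=[18,36]
  i=3: D_i=min(4*3^3,690)=108, bounds=[54,108]
  i=4: D_i=min(4*3^4,690)=324, bounds=[162,324]
  i=5: D_i=min(4*3^5,690)=690, bounds=[345,690]
  i=6: D_i=min(4*3^6,690)=690, bounds=[345,690]
  i=7: D_i=min(4*3^7,690)=690, bounds=[345,690]
  i=8: D_i=min(4*3^8,690)=690, bounds=[345,690]
  i=9: D_i=min(4*3^9,690)=690, bounds=[345,690]

Answer: [2,4] [6,12] [18,36] [54,108] [162,324] [345,690] [345,690] [345,690] [345,690] [345,690]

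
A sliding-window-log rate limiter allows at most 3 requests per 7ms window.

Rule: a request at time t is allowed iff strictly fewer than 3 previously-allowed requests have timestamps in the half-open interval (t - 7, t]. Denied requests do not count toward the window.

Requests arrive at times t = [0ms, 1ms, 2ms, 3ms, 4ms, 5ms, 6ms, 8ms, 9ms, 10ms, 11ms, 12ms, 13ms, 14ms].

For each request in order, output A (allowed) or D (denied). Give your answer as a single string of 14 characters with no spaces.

Tracking allowed requests in the window:
  req#1 t=0ms: ALLOW
  req#2 t=1ms: ALLOW
  req#3 t=2ms: ALLOW
  req#4 t=3ms: DENY
  req#5 t=4ms: DENY
  req#6 t=5ms: DENY
  req#7 t=6ms: DENY
  req#8 t=8ms: ALLOW
  req#9 t=9ms: ALLOW
  req#10 t=10ms: ALLOW
  req#11 t=11ms: DENY
  req#12 t=12ms: DENY
  req#13 t=13ms: DENY
  req#14 t=14ms: DENY

Answer: AAADDDDAAADDDD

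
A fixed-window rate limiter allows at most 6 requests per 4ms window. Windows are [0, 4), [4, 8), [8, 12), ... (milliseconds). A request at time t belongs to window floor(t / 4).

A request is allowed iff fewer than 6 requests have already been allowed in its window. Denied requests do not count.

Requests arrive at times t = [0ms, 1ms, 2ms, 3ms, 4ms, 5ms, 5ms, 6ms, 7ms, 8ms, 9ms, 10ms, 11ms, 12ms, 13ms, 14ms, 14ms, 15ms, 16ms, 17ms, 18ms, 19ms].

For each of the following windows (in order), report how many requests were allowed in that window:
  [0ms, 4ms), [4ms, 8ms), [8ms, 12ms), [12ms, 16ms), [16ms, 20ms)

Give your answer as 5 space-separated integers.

Answer: 4 5 4 5 4

Derivation:
Processing requests:
  req#1 t=0ms (window 0): ALLOW
  req#2 t=1ms (window 0): ALLOW
  req#3 t=2ms (window 0): ALLOW
  req#4 t=3ms (window 0): ALLOW
  req#5 t=4ms (window 1): ALLOW
  req#6 t=5ms (window 1): ALLOW
  req#7 t=5ms (window 1): ALLOW
  req#8 t=6ms (window 1): ALLOW
  req#9 t=7ms (window 1): ALLOW
  req#10 t=8ms (window 2): ALLOW
  req#11 t=9ms (window 2): ALLOW
  req#12 t=10ms (window 2): ALLOW
  req#13 t=11ms (window 2): ALLOW
  req#14 t=12ms (window 3): ALLOW
  req#15 t=13ms (window 3): ALLOW
  req#16 t=14ms (window 3): ALLOW
  req#17 t=14ms (window 3): ALLOW
  req#18 t=15ms (window 3): ALLOW
  req#19 t=16ms (window 4): ALLOW
  req#20 t=17ms (window 4): ALLOW
  req#21 t=18ms (window 4): ALLOW
  req#22 t=19ms (window 4): ALLOW

Allowed counts by window: 4 5 4 5 4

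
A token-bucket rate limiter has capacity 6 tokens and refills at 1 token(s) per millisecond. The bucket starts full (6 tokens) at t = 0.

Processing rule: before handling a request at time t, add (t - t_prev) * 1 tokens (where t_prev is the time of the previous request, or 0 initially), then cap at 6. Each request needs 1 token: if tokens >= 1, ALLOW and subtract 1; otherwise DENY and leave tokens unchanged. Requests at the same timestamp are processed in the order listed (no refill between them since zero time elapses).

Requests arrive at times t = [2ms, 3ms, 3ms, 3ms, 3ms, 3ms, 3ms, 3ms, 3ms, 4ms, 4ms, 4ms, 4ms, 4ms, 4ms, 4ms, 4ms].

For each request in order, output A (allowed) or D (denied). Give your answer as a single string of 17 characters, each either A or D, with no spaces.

Simulating step by step:
  req#1 t=2ms: ALLOW
  req#2 t=3ms: ALLOW
  req#3 t=3ms: ALLOW
  req#4 t=3ms: ALLOW
  req#5 t=3ms: ALLOW
  req#6 t=3ms: ALLOW
  req#7 t=3ms: ALLOW
  req#8 t=3ms: DENY
  req#9 t=3ms: DENY
  req#10 t=4ms: ALLOW
  req#11 t=4ms: DENY
  req#12 t=4ms: DENY
  req#13 t=4ms: DENY
  req#14 t=4ms: DENY
  req#15 t=4ms: DENY
  req#16 t=4ms: DENY
  req#17 t=4ms: DENY

Answer: AAAAAAADDADDDDDDD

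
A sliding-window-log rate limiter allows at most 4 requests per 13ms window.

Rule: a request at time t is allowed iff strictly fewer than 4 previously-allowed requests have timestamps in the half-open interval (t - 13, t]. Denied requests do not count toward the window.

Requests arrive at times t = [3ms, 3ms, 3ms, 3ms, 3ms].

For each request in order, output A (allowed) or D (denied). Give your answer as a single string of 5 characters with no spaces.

Tracking allowed requests in the window:
  req#1 t=3ms: ALLOW
  req#2 t=3ms: ALLOW
  req#3 t=3ms: ALLOW
  req#4 t=3ms: ALLOW
  req#5 t=3ms: DENY

Answer: AAAAD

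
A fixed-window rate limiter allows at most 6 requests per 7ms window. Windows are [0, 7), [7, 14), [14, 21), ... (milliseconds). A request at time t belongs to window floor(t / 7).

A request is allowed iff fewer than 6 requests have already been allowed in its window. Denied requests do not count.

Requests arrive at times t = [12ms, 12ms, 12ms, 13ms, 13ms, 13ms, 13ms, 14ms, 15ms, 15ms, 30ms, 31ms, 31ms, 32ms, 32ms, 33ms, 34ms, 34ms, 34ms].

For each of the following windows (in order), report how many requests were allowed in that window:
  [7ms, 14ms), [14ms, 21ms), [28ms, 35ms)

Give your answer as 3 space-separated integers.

Processing requests:
  req#1 t=12ms (window 1): ALLOW
  req#2 t=12ms (window 1): ALLOW
  req#3 t=12ms (window 1): ALLOW
  req#4 t=13ms (window 1): ALLOW
  req#5 t=13ms (window 1): ALLOW
  req#6 t=13ms (window 1): ALLOW
  req#7 t=13ms (window 1): DENY
  req#8 t=14ms (window 2): ALLOW
  req#9 t=15ms (window 2): ALLOW
  req#10 t=15ms (window 2): ALLOW
  req#11 t=30ms (window 4): ALLOW
  req#12 t=31ms (window 4): ALLOW
  req#13 t=31ms (window 4): ALLOW
  req#14 t=32ms (window 4): ALLOW
  req#15 t=32ms (window 4): ALLOW
  req#16 t=33ms (window 4): ALLOW
  req#17 t=34ms (window 4): DENY
  req#18 t=34ms (window 4): DENY
  req#19 t=34ms (window 4): DENY

Allowed counts by window: 6 3 6

Answer: 6 3 6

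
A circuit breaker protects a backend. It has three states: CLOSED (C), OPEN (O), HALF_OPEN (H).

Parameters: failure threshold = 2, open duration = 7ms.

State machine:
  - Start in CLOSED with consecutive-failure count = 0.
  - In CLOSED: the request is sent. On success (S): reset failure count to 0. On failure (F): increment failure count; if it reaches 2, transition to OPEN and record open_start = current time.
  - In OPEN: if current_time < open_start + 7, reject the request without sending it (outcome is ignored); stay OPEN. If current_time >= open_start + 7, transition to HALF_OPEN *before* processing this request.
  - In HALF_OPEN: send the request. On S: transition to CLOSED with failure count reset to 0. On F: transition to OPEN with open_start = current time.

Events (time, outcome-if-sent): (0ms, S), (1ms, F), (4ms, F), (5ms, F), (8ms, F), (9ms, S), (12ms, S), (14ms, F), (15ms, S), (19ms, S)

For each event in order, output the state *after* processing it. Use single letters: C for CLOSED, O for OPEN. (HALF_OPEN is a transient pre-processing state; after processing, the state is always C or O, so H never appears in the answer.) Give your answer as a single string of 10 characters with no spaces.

Answer: CCOOOOCCCC

Derivation:
State after each event:
  event#1 t=0ms outcome=S: state=CLOSED
  event#2 t=1ms outcome=F: state=CLOSED
  event#3 t=4ms outcome=F: state=OPEN
  event#4 t=5ms outcome=F: state=OPEN
  event#5 t=8ms outcome=F: state=OPEN
  event#6 t=9ms outcome=S: state=OPEN
  event#7 t=12ms outcome=S: state=CLOSED
  event#8 t=14ms outcome=F: state=CLOSED
  event#9 t=15ms outcome=S: state=CLOSED
  event#10 t=19ms outcome=S: state=CLOSED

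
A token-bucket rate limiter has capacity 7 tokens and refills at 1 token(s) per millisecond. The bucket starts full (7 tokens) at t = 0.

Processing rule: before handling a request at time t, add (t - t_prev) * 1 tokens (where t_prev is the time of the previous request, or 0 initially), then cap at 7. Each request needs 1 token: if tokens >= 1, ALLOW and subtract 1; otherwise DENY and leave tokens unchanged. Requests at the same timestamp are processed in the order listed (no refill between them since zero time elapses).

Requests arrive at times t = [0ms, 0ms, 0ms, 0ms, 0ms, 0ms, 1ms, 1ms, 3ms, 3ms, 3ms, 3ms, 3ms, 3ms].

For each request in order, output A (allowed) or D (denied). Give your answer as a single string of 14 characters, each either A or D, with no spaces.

Simulating step by step:
  req#1 t=0ms: ALLOW
  req#2 t=0ms: ALLOW
  req#3 t=0ms: ALLOW
  req#4 t=0ms: ALLOW
  req#5 t=0ms: ALLOW
  req#6 t=0ms: ALLOW
  req#7 t=1ms: ALLOW
  req#8 t=1ms: ALLOW
  req#9 t=3ms: ALLOW
  req#10 t=3ms: ALLOW
  req#11 t=3ms: DENY
  req#12 t=3ms: DENY
  req#13 t=3ms: DENY
  req#14 t=3ms: DENY

Answer: AAAAAAAAAADDDD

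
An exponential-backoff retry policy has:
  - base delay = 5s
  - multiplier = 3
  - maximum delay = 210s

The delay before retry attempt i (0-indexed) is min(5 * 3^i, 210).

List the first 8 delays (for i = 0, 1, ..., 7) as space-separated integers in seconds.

Answer: 5 15 45 135 210 210 210 210

Derivation:
Computing each delay:
  i=0: min(5*3^0, 210) = 5
  i=1: min(5*3^1, 210) = 15
  i=2: min(5*3^2, 210) = 45
  i=3: min(5*3^3, 210) = 135
  i=4: min(5*3^4, 210) = 210
  i=5: min(5*3^5, 210) = 210
  i=6: min(5*3^6, 210) = 210
  i=7: min(5*3^7, 210) = 210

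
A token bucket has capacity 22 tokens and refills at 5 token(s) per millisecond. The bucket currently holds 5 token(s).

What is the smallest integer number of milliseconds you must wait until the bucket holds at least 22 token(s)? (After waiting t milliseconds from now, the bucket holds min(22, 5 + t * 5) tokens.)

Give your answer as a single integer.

Need 5 + t * 5 >= 22, so t >= 17/5.
Smallest integer t = ceil(17/5) = 4.

Answer: 4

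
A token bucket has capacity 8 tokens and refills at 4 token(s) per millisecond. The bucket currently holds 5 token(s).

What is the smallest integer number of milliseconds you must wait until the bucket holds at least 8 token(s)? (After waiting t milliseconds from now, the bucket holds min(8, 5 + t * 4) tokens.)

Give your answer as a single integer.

Need 5 + t * 4 >= 8, so t >= 3/4.
Smallest integer t = ceil(3/4) = 1.

Answer: 1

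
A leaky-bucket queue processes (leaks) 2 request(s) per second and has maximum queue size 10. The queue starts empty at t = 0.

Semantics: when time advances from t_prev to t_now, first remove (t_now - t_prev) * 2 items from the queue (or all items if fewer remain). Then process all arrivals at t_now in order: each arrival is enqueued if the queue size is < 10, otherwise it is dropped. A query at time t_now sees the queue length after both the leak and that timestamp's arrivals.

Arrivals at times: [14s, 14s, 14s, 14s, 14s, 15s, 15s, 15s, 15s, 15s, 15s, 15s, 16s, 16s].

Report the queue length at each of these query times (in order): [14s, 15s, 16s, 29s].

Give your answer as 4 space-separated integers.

Answer: 5 10 10 0

Derivation:
Queue lengths at query times:
  query t=14s: backlog = 5
  query t=15s: backlog = 10
  query t=16s: backlog = 10
  query t=29s: backlog = 0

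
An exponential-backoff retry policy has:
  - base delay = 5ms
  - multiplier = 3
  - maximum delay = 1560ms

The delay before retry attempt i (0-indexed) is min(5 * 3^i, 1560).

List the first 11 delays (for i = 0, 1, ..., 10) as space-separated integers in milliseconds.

Answer: 5 15 45 135 405 1215 1560 1560 1560 1560 1560

Derivation:
Computing each delay:
  i=0: min(5*3^0, 1560) = 5
  i=1: min(5*3^1, 1560) = 15
  i=2: min(5*3^2, 1560) = 45
  i=3: min(5*3^3, 1560) = 135
  i=4: min(5*3^4, 1560) = 405
  i=5: min(5*3^5, 1560) = 1215
  i=6: min(5*3^6, 1560) = 1560
  i=7: min(5*3^7, 1560) = 1560
  i=8: min(5*3^8, 1560) = 1560
  i=9: min(5*3^9, 1560) = 1560
  i=10: min(5*3^10, 1560) = 1560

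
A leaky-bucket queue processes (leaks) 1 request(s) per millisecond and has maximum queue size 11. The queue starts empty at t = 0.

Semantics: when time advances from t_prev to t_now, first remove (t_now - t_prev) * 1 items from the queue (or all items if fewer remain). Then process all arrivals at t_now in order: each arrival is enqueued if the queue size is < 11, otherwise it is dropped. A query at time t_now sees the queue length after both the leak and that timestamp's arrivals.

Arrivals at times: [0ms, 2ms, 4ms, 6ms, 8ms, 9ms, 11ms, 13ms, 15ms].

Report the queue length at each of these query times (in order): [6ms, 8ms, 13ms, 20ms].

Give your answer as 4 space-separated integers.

Queue lengths at query times:
  query t=6ms: backlog = 1
  query t=8ms: backlog = 1
  query t=13ms: backlog = 1
  query t=20ms: backlog = 0

Answer: 1 1 1 0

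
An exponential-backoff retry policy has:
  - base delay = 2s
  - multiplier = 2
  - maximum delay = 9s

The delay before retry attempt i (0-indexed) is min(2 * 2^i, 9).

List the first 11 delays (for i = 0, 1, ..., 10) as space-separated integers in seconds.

Answer: 2 4 8 9 9 9 9 9 9 9 9

Derivation:
Computing each delay:
  i=0: min(2*2^0, 9) = 2
  i=1: min(2*2^1, 9) = 4
  i=2: min(2*2^2, 9) = 8
  i=3: min(2*2^3, 9) = 9
  i=4: min(2*2^4, 9) = 9
  i=5: min(2*2^5, 9) = 9
  i=6: min(2*2^6, 9) = 9
  i=7: min(2*2^7, 9) = 9
  i=8: min(2*2^8, 9) = 9
  i=9: min(2*2^9, 9) = 9
  i=10: min(2*2^10, 9) = 9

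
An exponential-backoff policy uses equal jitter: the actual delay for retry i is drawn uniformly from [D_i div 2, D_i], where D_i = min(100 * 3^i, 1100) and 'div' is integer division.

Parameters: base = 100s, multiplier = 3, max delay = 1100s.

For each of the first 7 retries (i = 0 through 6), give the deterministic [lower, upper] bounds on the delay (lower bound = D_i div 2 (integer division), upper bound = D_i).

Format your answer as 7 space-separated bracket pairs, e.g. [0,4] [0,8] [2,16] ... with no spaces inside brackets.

Computing bounds per retry:
  i=0: D_i=min(100*3^0,1100)=100, bounds=[50,100]
  i=1: D_i=min(100*3^1,1100)=300, bounds=[150,300]
  i=2: D_i=min(100*3^2,1100)=900, bounds=[450,900]
  i=3: D_i=min(100*3^3,1100)=1100, bounds=[550,1100]
  i=4: D_i=min(100*3^4,1100)=1100, bounds=[550,1100]
  i=5: D_i=min(100*3^5,1100)=1100, bounds=[550,1100]
  i=6: D_i=min(100*3^6,1100)=1100, bounds=[550,1100]

Answer: [50,100] [150,300] [450,900] [550,1100] [550,1100] [550,1100] [550,1100]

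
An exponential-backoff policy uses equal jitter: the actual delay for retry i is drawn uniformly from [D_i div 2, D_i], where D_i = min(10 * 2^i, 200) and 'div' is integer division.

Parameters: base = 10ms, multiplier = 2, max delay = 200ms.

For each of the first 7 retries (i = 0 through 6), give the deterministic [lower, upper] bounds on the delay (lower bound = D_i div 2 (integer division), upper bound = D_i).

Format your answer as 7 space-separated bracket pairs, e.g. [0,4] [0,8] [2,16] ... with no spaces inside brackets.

Computing bounds per retry:
  i=0: D_i=min(10*2^0,200)=10, bounds=[5,10]
  i=1: D_i=min(10*2^1,200)=20, bounds=[10,20]
  i=2: D_i=min(10*2^2,200)=40, bounds=[20,40]
  i=3: D_i=min(10*2^3,200)=80, bounds=[40,80]
  i=4: D_i=min(10*2^4,200)=160, bounds=[80,160]
  i=5: D_i=min(10*2^5,200)=200, bounds=[100,200]
  i=6: D_i=min(10*2^6,200)=200, bounds=[100,200]

Answer: [5,10] [10,20] [20,40] [40,80] [80,160] [100,200] [100,200]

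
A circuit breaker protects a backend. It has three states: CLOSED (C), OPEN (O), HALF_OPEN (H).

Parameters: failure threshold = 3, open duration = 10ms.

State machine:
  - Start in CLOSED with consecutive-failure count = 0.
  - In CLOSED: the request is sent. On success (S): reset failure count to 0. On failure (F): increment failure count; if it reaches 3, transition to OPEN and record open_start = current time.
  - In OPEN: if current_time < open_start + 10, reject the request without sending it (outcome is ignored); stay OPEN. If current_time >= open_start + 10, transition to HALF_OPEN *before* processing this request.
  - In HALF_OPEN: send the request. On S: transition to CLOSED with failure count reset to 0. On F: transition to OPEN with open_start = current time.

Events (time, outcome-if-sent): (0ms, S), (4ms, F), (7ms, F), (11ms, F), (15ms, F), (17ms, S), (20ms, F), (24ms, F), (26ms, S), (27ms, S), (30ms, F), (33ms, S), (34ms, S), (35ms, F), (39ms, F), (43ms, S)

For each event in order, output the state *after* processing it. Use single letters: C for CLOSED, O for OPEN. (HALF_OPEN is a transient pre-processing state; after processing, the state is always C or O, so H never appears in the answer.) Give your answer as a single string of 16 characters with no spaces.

Answer: CCCOOOOOOOOOCCCC

Derivation:
State after each event:
  event#1 t=0ms outcome=S: state=CLOSED
  event#2 t=4ms outcome=F: state=CLOSED
  event#3 t=7ms outcome=F: state=CLOSED
  event#4 t=11ms outcome=F: state=OPEN
  event#5 t=15ms outcome=F: state=OPEN
  event#6 t=17ms outcome=S: state=OPEN
  event#7 t=20ms outcome=F: state=OPEN
  event#8 t=24ms outcome=F: state=OPEN
  event#9 t=26ms outcome=S: state=OPEN
  event#10 t=27ms outcome=S: state=OPEN
  event#11 t=30ms outcome=F: state=OPEN
  event#12 t=33ms outcome=S: state=OPEN
  event#13 t=34ms outcome=S: state=CLOSED
  event#14 t=35ms outcome=F: state=CLOSED
  event#15 t=39ms outcome=F: state=CLOSED
  event#16 t=43ms outcome=S: state=CLOSED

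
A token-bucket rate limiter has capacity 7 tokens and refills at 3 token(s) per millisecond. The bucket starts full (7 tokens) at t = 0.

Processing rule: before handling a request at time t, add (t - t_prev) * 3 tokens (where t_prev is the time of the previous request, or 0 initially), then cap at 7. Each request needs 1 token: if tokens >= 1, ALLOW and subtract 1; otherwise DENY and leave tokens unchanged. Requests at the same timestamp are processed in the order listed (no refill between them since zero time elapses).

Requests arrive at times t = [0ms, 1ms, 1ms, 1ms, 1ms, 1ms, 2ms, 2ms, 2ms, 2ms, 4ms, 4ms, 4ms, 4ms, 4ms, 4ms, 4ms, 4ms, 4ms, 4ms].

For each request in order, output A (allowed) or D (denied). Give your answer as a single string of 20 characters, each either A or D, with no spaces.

Answer: AAAAAAAAAAAAAAAAADDD

Derivation:
Simulating step by step:
  req#1 t=0ms: ALLOW
  req#2 t=1ms: ALLOW
  req#3 t=1ms: ALLOW
  req#4 t=1ms: ALLOW
  req#5 t=1ms: ALLOW
  req#6 t=1ms: ALLOW
  req#7 t=2ms: ALLOW
  req#8 t=2ms: ALLOW
  req#9 t=2ms: ALLOW
  req#10 t=2ms: ALLOW
  req#11 t=4ms: ALLOW
  req#12 t=4ms: ALLOW
  req#13 t=4ms: ALLOW
  req#14 t=4ms: ALLOW
  req#15 t=4ms: ALLOW
  req#16 t=4ms: ALLOW
  req#17 t=4ms: ALLOW
  req#18 t=4ms: DENY
  req#19 t=4ms: DENY
  req#20 t=4ms: DENY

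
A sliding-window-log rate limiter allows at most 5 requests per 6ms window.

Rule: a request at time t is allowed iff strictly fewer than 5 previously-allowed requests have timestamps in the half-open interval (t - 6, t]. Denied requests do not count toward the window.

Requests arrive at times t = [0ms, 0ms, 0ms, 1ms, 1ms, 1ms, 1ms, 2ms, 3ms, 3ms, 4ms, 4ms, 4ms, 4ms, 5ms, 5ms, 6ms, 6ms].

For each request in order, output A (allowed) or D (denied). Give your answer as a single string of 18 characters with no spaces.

Tracking allowed requests in the window:
  req#1 t=0ms: ALLOW
  req#2 t=0ms: ALLOW
  req#3 t=0ms: ALLOW
  req#4 t=1ms: ALLOW
  req#5 t=1ms: ALLOW
  req#6 t=1ms: DENY
  req#7 t=1ms: DENY
  req#8 t=2ms: DENY
  req#9 t=3ms: DENY
  req#10 t=3ms: DENY
  req#11 t=4ms: DENY
  req#12 t=4ms: DENY
  req#13 t=4ms: DENY
  req#14 t=4ms: DENY
  req#15 t=5ms: DENY
  req#16 t=5ms: DENY
  req#17 t=6ms: ALLOW
  req#18 t=6ms: ALLOW

Answer: AAAAADDDDDDDDDDDAA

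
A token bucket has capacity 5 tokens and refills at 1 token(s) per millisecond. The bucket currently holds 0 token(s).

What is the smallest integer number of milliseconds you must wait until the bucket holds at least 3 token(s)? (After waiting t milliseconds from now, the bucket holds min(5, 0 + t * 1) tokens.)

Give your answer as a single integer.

Need 0 + t * 1 >= 3, so t >= 3/1.
Smallest integer t = ceil(3/1) = 3.

Answer: 3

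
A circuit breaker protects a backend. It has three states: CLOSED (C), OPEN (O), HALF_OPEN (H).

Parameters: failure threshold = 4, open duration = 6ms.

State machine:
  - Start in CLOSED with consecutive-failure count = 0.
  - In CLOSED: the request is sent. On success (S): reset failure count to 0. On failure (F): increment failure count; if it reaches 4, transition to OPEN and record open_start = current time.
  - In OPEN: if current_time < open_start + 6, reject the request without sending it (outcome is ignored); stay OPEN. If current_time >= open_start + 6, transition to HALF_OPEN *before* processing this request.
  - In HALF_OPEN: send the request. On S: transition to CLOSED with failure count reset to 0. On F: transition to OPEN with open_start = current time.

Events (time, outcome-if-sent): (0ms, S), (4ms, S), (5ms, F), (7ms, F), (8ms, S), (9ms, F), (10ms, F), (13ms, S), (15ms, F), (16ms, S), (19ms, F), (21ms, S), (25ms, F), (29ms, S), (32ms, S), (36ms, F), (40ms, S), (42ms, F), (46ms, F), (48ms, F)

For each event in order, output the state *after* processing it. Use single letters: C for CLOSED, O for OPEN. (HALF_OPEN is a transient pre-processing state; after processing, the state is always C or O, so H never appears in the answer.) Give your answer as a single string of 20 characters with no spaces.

State after each event:
  event#1 t=0ms outcome=S: state=CLOSED
  event#2 t=4ms outcome=S: state=CLOSED
  event#3 t=5ms outcome=F: state=CLOSED
  event#4 t=7ms outcome=F: state=CLOSED
  event#5 t=8ms outcome=S: state=CLOSED
  event#6 t=9ms outcome=F: state=CLOSED
  event#7 t=10ms outcome=F: state=CLOSED
  event#8 t=13ms outcome=S: state=CLOSED
  event#9 t=15ms outcome=F: state=CLOSED
  event#10 t=16ms outcome=S: state=CLOSED
  event#11 t=19ms outcome=F: state=CLOSED
  event#12 t=21ms outcome=S: state=CLOSED
  event#13 t=25ms outcome=F: state=CLOSED
  event#14 t=29ms outcome=S: state=CLOSED
  event#15 t=32ms outcome=S: state=CLOSED
  event#16 t=36ms outcome=F: state=CLOSED
  event#17 t=40ms outcome=S: state=CLOSED
  event#18 t=42ms outcome=F: state=CLOSED
  event#19 t=46ms outcome=F: state=CLOSED
  event#20 t=48ms outcome=F: state=CLOSED

Answer: CCCCCCCCCCCCCCCCCCCC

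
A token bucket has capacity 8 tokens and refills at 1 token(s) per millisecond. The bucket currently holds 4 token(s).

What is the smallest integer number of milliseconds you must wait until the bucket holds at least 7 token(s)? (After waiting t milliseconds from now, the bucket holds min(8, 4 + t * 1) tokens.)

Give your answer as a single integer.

Need 4 + t * 1 >= 7, so t >= 3/1.
Smallest integer t = ceil(3/1) = 3.

Answer: 3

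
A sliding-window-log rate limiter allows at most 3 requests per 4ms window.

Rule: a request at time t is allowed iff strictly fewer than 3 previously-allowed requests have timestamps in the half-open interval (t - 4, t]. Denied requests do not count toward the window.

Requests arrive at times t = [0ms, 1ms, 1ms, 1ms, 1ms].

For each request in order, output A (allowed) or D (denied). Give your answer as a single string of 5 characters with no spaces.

Tracking allowed requests in the window:
  req#1 t=0ms: ALLOW
  req#2 t=1ms: ALLOW
  req#3 t=1ms: ALLOW
  req#4 t=1ms: DENY
  req#5 t=1ms: DENY

Answer: AAADD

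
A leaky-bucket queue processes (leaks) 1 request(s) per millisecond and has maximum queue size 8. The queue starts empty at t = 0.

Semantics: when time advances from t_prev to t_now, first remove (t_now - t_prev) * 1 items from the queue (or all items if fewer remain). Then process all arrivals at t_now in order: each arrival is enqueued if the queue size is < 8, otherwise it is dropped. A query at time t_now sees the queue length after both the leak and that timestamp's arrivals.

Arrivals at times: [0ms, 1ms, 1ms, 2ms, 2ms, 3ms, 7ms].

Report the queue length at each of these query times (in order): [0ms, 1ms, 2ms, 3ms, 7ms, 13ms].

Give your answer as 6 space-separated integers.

Queue lengths at query times:
  query t=0ms: backlog = 1
  query t=1ms: backlog = 2
  query t=2ms: backlog = 3
  query t=3ms: backlog = 3
  query t=7ms: backlog = 1
  query t=13ms: backlog = 0

Answer: 1 2 3 3 1 0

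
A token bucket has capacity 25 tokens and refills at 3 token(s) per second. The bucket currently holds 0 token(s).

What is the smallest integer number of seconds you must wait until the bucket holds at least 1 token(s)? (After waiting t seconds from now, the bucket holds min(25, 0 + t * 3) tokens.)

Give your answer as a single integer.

Answer: 1

Derivation:
Need 0 + t * 3 >= 1, so t >= 1/3.
Smallest integer t = ceil(1/3) = 1.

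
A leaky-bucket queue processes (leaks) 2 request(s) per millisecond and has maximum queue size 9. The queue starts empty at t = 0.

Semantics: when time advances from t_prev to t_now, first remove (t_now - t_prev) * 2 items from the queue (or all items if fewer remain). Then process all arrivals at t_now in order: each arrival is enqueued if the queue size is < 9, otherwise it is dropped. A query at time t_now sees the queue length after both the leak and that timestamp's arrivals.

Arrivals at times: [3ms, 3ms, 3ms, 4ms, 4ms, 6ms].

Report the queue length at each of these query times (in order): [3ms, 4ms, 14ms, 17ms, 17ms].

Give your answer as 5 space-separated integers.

Answer: 3 3 0 0 0

Derivation:
Queue lengths at query times:
  query t=3ms: backlog = 3
  query t=4ms: backlog = 3
  query t=14ms: backlog = 0
  query t=17ms: backlog = 0
  query t=17ms: backlog = 0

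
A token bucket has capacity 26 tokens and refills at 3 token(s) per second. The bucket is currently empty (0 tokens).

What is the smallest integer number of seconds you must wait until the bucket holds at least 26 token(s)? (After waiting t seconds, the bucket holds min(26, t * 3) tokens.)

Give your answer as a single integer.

Need t * 3 >= 26, so t >= 26/3.
Smallest integer t = ceil(26/3) = 9.

Answer: 9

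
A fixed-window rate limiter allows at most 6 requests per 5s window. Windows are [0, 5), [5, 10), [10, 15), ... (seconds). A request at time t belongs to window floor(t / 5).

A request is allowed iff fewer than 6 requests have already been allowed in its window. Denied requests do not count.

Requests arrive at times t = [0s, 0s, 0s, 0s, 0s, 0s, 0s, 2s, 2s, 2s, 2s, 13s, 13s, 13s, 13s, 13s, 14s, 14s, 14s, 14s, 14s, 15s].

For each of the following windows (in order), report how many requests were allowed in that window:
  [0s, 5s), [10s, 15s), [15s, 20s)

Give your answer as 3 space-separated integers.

Answer: 6 6 1

Derivation:
Processing requests:
  req#1 t=0s (window 0): ALLOW
  req#2 t=0s (window 0): ALLOW
  req#3 t=0s (window 0): ALLOW
  req#4 t=0s (window 0): ALLOW
  req#5 t=0s (window 0): ALLOW
  req#6 t=0s (window 0): ALLOW
  req#7 t=0s (window 0): DENY
  req#8 t=2s (window 0): DENY
  req#9 t=2s (window 0): DENY
  req#10 t=2s (window 0): DENY
  req#11 t=2s (window 0): DENY
  req#12 t=13s (window 2): ALLOW
  req#13 t=13s (window 2): ALLOW
  req#14 t=13s (window 2): ALLOW
  req#15 t=13s (window 2): ALLOW
  req#16 t=13s (window 2): ALLOW
  req#17 t=14s (window 2): ALLOW
  req#18 t=14s (window 2): DENY
  req#19 t=14s (window 2): DENY
  req#20 t=14s (window 2): DENY
  req#21 t=14s (window 2): DENY
  req#22 t=15s (window 3): ALLOW

Allowed counts by window: 6 6 1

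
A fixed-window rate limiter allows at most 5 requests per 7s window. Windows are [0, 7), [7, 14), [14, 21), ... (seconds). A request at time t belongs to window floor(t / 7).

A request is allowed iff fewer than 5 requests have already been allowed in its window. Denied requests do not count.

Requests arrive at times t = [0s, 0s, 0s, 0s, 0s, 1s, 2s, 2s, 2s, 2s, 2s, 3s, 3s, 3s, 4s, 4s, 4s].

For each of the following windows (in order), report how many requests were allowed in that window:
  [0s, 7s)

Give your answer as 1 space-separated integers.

Answer: 5

Derivation:
Processing requests:
  req#1 t=0s (window 0): ALLOW
  req#2 t=0s (window 0): ALLOW
  req#3 t=0s (window 0): ALLOW
  req#4 t=0s (window 0): ALLOW
  req#5 t=0s (window 0): ALLOW
  req#6 t=1s (window 0): DENY
  req#7 t=2s (window 0): DENY
  req#8 t=2s (window 0): DENY
  req#9 t=2s (window 0): DENY
  req#10 t=2s (window 0): DENY
  req#11 t=2s (window 0): DENY
  req#12 t=3s (window 0): DENY
  req#13 t=3s (window 0): DENY
  req#14 t=3s (window 0): DENY
  req#15 t=4s (window 0): DENY
  req#16 t=4s (window 0): DENY
  req#17 t=4s (window 0): DENY

Allowed counts by window: 5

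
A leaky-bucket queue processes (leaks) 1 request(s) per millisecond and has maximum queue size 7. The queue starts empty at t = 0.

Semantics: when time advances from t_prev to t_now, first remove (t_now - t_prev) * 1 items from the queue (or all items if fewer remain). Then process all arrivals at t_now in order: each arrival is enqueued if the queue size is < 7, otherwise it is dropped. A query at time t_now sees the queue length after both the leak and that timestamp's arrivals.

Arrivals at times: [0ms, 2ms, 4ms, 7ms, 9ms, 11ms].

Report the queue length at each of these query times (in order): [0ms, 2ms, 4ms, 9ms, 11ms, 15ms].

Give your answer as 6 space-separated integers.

Answer: 1 1 1 1 1 0

Derivation:
Queue lengths at query times:
  query t=0ms: backlog = 1
  query t=2ms: backlog = 1
  query t=4ms: backlog = 1
  query t=9ms: backlog = 1
  query t=11ms: backlog = 1
  query t=15ms: backlog = 0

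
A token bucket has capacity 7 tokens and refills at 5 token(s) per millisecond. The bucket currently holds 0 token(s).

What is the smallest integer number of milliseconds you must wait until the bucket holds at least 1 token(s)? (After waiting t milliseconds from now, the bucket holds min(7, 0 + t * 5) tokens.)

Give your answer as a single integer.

Need 0 + t * 5 >= 1, so t >= 1/5.
Smallest integer t = ceil(1/5) = 1.

Answer: 1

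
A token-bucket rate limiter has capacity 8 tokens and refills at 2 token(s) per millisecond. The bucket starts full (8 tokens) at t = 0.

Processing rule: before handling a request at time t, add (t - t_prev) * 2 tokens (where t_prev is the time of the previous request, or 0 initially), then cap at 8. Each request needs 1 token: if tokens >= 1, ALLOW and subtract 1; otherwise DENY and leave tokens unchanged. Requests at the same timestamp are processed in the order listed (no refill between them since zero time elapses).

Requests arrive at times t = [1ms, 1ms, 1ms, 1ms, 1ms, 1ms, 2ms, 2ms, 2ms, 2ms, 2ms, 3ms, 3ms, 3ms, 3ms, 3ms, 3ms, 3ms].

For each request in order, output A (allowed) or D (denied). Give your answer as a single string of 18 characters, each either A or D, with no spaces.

Answer: AAAAAAAAAADAADDDDD

Derivation:
Simulating step by step:
  req#1 t=1ms: ALLOW
  req#2 t=1ms: ALLOW
  req#3 t=1ms: ALLOW
  req#4 t=1ms: ALLOW
  req#5 t=1ms: ALLOW
  req#6 t=1ms: ALLOW
  req#7 t=2ms: ALLOW
  req#8 t=2ms: ALLOW
  req#9 t=2ms: ALLOW
  req#10 t=2ms: ALLOW
  req#11 t=2ms: DENY
  req#12 t=3ms: ALLOW
  req#13 t=3ms: ALLOW
  req#14 t=3ms: DENY
  req#15 t=3ms: DENY
  req#16 t=3ms: DENY
  req#17 t=3ms: DENY
  req#18 t=3ms: DENY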